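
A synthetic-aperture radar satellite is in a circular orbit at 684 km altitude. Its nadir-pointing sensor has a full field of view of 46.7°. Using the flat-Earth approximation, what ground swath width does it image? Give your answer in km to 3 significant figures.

Half-angle = 46.7°/2 = 23.35°.
Swath width ≈ 2h·tan(θ/2) = 2 × 684 × tan(23.35°) = 590.6 km.

591 km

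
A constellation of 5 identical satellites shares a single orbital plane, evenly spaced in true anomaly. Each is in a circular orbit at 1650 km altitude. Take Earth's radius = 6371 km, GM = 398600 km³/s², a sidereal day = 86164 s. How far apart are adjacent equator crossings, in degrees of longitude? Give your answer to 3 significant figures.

Semi-major axis a = 6371 + 1650 = 8021 km. Period T = 2π√(a³/μ) = 2π√(8021³/398600) = 7149.1 s = 119.15 min.
Single-satellite node shift = (7149.1/86164) × 360° = 29.87°.
With 5 satellites evenly phased, successive equator crossings are 29.87/5 = 5.974° apart.

5.97°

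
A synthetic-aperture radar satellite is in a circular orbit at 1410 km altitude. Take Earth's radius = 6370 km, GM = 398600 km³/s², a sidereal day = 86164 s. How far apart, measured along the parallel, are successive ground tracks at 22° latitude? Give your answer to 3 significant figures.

2940 km

Semi-major axis a = 6370 + 1410 = 7780 km. Period T = 2π√(a³/μ) = 2π√(7780³/398600) = 6829.4 s = 113.82 min.
Node shift per orbit = (6829.4/86164) × 360° = 28.53°.
Equatorial spacing = 28.53 × 111.2 km/° = 3172 km.
At 22° latitude, spacing = 3172 × cos(22°) = 2941 km.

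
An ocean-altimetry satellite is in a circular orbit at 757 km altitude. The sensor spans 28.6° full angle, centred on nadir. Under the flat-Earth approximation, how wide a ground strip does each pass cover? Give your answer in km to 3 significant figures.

386 km

Half-angle = 28.6°/2 = 14.3°.
Swath width ≈ 2h·tan(θ/2) = 2 × 757 × tan(14.3°) = 385.9 km.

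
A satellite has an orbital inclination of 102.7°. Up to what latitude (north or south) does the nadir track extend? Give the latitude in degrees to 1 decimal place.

77.3°

Retrograde orbit: the ground track reaches ±(180° − i) = ±(180 − 102.7) = ±77.3°.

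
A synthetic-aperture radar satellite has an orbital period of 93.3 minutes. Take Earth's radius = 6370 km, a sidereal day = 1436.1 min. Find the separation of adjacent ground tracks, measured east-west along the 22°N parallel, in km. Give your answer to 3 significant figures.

T = 93.3 min = 5598.0 s.
Node shift per orbit = (5598.0/86166) × 360° = 23.39°.
Equatorial spacing = 23.39 × 111.2 km/° = 2600 km.
At 22° latitude, spacing = 2600 × cos(22°) = 2411 km.

2410 km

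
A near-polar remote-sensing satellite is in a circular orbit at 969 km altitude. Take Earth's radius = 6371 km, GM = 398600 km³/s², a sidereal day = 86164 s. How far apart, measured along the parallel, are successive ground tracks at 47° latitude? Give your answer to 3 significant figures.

1980 km

Semi-major axis a = 6371 + 969 = 7340 km. Period T = 2π√(a³/μ) = 2π√(7340³/398600) = 6258.3 s = 104.30 min.
Node shift per orbit = (6258.3/86164) × 360° = 26.15°.
Equatorial spacing = 26.15 × 111.2 km/° = 2907 km.
At 47° latitude, spacing = 2907 × cos(47°) = 1983 km.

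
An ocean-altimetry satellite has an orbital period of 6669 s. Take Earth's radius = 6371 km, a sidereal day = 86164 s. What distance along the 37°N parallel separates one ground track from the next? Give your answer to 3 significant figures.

Node shift per orbit = (6669.0/86164) × 360° = 27.86°.
Equatorial spacing = 27.86 × 111.2 km/° = 3098 km.
At 37° latitude, spacing = 3098 × cos(37°) = 2474 km.

2470 km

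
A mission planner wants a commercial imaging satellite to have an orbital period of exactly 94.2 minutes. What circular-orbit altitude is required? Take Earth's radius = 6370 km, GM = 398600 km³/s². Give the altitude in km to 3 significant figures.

T = 94.2 min = 5652.0 s.
From T = 2π√(a³/μ): a = (μ T²/4π²)^(1/3) = (398600 × 5652.0² / 4π²)^(1/3) = 6858 km.
Altitude h = a − R = 6858 − 6370 = 488 km.

488 km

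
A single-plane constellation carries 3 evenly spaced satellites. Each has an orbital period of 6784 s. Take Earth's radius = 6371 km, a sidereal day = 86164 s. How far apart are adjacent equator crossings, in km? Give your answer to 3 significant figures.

1050 km

Single-satellite node shift = (6784.0/86164) × 360° = 28.34°.
With 3 satellites evenly phased, successive equator crossings are 28.34/3 = 9.448° apart.
That is 9.448 × 111.2 = 1051 km at the equator.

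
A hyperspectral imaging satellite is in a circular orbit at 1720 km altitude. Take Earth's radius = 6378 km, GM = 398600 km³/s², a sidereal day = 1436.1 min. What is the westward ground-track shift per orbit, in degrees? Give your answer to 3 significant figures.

30.3°

Semi-major axis a = 6378 + 1720 = 8098 km. Period T = 2π√(a³/μ) = 2π√(8098³/398600) = 7252.3 s = 120.87 min.
During one orbit Earth rotates (7252.3 / 86166) × 360° = 30.30°.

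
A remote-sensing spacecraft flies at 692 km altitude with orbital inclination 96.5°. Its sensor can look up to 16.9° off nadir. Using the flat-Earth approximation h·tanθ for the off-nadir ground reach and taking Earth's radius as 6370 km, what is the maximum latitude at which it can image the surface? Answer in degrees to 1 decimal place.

85.4°

Retrograde orbit: the ground track reaches ±(180° − i) = ±(180 − 96.5) = ±83.5°.
Sensor half-swath on the ground ≈ 692·tan(16.9°) = 210 km = 1.89° of latitude.
Maximum observable latitude ≈ 83.5 + 1.89 = 85.4°.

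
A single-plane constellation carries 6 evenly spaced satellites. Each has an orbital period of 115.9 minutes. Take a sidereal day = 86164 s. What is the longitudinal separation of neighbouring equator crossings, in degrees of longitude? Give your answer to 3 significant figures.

4.84°

T = 115.9 min = 6954.0 s.
Single-satellite node shift = (6954.0/86164) × 360° = 29.05°.
With 6 satellites evenly phased, successive equator crossings are 29.05/6 = 4.842° apart.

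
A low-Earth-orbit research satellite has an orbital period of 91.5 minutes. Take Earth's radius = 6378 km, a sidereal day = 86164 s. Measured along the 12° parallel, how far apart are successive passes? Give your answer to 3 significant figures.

T = 91.5 min = 5490.0 s.
Node shift per orbit = (5490.0/86164) × 360° = 22.94°.
Equatorial spacing = 22.94 × 111.3 km/° = 2553 km.
At 12° latitude, spacing = 2553 × cos(12°) = 2498 km.

2500 km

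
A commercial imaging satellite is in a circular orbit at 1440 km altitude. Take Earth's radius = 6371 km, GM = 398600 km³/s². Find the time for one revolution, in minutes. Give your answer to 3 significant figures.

Semi-major axis a = 6371 + 1440 = 7811 km. Period T = 2π√(a³/μ) = 2π√(7811³/398600) = 6870.2 s = 114.50 min.

115 min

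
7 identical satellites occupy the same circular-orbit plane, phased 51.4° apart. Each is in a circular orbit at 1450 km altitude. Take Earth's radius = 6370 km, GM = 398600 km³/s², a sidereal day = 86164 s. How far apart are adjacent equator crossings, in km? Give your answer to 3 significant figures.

457 km

Semi-major axis a = 6370 + 1450 = 7820 km. Period T = 2π√(a³/μ) = 2π√(7820³/398600) = 6882.1 s = 114.70 min.
Single-satellite node shift = (6882.1/86164) × 360° = 28.75°.
With 7 satellites evenly phased, successive equator crossings are 28.75/7 = 4.108° apart.
That is 4.108 × 111.2 = 457 km at the equator.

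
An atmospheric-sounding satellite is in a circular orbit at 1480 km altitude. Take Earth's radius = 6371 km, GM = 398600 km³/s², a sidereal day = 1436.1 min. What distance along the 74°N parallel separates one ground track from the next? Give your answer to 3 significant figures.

887 km

Semi-major axis a = 6371 + 1480 = 7851 km. Period T = 2π√(a³/μ) = 2π√(7851³/398600) = 6923.1 s = 115.38 min.
Node shift per orbit = (6923.1/86166) × 360° = 28.92°.
Equatorial spacing = 28.92 × 111.2 km/° = 3216 km.
At 74° latitude, spacing = 3216 × cos(74°) = 887 km.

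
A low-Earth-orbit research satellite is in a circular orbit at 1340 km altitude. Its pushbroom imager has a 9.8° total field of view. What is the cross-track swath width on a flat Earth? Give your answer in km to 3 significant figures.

Half-angle = 9.8°/2 = 4.9°.
Swath width ≈ 2h·tan(θ/2) = 2 × 1340 × tan(4.9°) = 229.8 km.

230 km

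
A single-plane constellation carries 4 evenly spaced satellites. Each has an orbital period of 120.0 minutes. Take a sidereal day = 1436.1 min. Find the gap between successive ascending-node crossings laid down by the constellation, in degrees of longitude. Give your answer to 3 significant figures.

7.52°

T = 120.0 min = 7200.0 s.
Single-satellite node shift = (7200.0/86166) × 360° = 30.08°.
With 4 satellites evenly phased, successive equator crossings are 30.08/4 = 7.520° apart.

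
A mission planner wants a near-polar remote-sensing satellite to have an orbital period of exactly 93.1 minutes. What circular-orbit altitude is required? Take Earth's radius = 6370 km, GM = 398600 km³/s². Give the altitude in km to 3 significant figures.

434 km

T = 93.1 min = 5586.0 s.
From T = 2π√(a³/μ): a = (μ T²/4π²)^(1/3) = (398600 × 5586.0² / 4π²)^(1/3) = 6804 km.
Altitude h = a − R = 6804 − 6370 = 434 km.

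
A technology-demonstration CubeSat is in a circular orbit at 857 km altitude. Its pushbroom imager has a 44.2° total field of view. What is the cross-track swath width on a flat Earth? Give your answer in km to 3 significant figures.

Half-angle = 44.2°/2 = 22.1°.
Swath width ≈ 2h·tan(θ/2) = 2 × 857 × tan(22.1°) = 696.0 km.

696 km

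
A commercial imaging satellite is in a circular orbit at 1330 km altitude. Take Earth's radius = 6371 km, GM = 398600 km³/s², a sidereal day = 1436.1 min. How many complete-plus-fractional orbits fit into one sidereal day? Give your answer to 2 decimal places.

12.81

Semi-major axis a = 6371 + 1330 = 7701 km. Period T = 2π√(a³/μ) = 2π√(7701³/398600) = 6725.6 s = 112.09 min.
Orbits per sidereal day = 86166 / 6725.6 = 12.812.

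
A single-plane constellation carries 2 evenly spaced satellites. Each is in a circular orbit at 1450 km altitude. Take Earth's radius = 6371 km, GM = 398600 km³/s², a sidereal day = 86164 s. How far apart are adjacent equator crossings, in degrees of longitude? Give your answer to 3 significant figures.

Semi-major axis a = 6371 + 1450 = 7821 km. Period T = 2π√(a³/μ) = 2π√(7821³/398600) = 6883.4 s = 114.72 min.
Single-satellite node shift = (6883.4/86164) × 360° = 28.76°.
With 2 satellites evenly phased, successive equator crossings are 28.76/2 = 14.380° apart.

14.4°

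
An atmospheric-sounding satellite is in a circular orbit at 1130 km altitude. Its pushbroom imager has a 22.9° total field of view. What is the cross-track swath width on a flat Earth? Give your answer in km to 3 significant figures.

458 km

Half-angle = 22.9°/2 = 11.45°.
Swath width ≈ 2h·tan(θ/2) = 2 × 1130 × tan(11.45°) = 457.7 km.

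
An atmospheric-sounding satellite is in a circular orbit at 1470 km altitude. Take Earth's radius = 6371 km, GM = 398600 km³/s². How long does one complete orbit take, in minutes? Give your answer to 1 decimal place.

115.2 min

Semi-major axis a = 6371 + 1470 = 7841 km. Period T = 2π√(a³/μ) = 2π√(7841³/398600) = 6909.8 s = 115.16 min.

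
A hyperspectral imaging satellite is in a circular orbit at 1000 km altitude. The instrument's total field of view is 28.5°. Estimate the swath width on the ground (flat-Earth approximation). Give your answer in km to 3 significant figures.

508 km

Half-angle = 28.5°/2 = 14.25°.
Swath width ≈ 2h·tan(θ/2) = 2 × 1000 × tan(14.25°) = 507.9 km.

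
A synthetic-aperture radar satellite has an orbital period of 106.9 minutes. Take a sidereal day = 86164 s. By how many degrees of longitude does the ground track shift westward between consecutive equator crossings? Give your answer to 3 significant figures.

26.8°

T = 106.9 min = 6414.0 s.
During one orbit Earth rotates (6414.0 / 86164) × 360° = 26.80°.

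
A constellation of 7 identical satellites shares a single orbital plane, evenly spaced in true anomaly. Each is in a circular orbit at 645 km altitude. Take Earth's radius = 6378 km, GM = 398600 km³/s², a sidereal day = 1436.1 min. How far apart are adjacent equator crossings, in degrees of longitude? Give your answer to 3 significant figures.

Semi-major axis a = 6378 + 645 = 7023 km. Period T = 2π√(a³/μ) = 2π√(7023³/398600) = 5857.3 s = 97.62 min.
Single-satellite node shift = (5857.3/86166) × 360° = 24.47°.
With 7 satellites evenly phased, successive equator crossings are 24.47/7 = 3.496° apart.

3.50°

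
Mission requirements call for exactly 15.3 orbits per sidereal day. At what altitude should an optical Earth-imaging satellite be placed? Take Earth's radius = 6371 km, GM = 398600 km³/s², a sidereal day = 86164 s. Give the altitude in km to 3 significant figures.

470 km

Required period T = 86164 / 15.3 = 5631.6 s.
From T = 2π√(a³/μ): a = (μ T²/4π²)^(1/3) = (398600 × 5631.6² / 4π²)^(1/3) = 6841 km.
Altitude h = a − R = 6841 − 6371 = 470 km.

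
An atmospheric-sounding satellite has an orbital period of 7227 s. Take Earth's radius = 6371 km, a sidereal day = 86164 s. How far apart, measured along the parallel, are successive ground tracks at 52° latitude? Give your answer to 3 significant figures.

2070 km

Node shift per orbit = (7227.0/86164) × 360° = 30.19°.
Equatorial spacing = 30.19 × 111.2 km/° = 3358 km.
At 52° latitude, spacing = 3358 × cos(52°) = 2067 km.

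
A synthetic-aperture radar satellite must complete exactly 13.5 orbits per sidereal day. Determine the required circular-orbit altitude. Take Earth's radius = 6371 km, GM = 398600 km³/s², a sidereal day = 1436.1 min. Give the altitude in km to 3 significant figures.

1070 km

Required period T = 86166 / 13.5 = 6382.7 s.
From T = 2π√(a³/μ): a = (μ T²/4π²)^(1/3) = (398600 × 6382.7² / 4π²)^(1/3) = 7437 km.
Altitude h = a − R = 7437 − 6371 = 1066 km.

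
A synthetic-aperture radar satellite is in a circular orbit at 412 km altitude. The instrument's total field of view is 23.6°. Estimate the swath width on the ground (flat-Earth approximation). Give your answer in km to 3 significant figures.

172 km

Half-angle = 23.6°/2 = 11.8°.
Swath width ≈ 2h·tan(θ/2) = 2 × 412 × tan(11.8°) = 172.1 km.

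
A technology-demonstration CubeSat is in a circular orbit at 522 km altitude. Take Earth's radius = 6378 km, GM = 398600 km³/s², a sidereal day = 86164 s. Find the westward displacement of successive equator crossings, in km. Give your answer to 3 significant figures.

2650 km

Semi-major axis a = 6378 + 522 = 6900 km. Period T = 2π√(a³/μ) = 2π√(6900³/398600) = 5704.1 s = 95.07 min.
During one orbit Earth rotates (5704.1 / 86164) × 360° = 23.83°.
At the equator that is 23.83° × (2π·6378/360) km/° = 23.83 × 111.3 = 2653 km.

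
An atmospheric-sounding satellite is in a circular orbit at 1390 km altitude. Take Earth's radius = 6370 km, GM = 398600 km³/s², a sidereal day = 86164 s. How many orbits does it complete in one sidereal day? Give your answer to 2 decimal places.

12.67

Semi-major axis a = 6370 + 1390 = 7760 km. Period T = 2π√(a³/μ) = 2π√(7760³/398600) = 6803.1 s = 113.38 min.
Orbits per sidereal day = 86164 / 6803.1 = 12.665.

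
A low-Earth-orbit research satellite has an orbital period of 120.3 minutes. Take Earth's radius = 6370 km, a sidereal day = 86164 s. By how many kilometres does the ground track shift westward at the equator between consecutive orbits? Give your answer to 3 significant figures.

T = 120.3 min = 7218.0 s.
During one orbit Earth rotates (7218.0 / 86164) × 360° = 30.16°.
At the equator that is 30.16° × (2π·6370/360) km/° = 30.16 × 111.2 = 3353 km.

3350 km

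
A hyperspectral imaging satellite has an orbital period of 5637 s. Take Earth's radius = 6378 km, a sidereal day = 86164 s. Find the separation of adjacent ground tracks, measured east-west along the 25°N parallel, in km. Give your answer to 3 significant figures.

Node shift per orbit = (5637.0/86164) × 360° = 23.55°.
Equatorial spacing = 23.55 × 111.3 km/° = 2622 km.
At 25° latitude, spacing = 2622 × cos(25°) = 2376 km.

2380 km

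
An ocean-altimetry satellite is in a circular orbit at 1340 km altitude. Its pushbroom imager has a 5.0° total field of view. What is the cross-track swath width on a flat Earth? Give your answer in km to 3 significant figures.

Half-angle = 5.0°/2 = 2.5°.
Swath width ≈ 2h·tan(θ/2) = 2 × 1340 × tan(2.5°) = 117.0 km.

117 km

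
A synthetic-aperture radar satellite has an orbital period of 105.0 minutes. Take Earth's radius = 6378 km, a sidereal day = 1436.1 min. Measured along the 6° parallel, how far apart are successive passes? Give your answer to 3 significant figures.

T = 105.0 min = 6300.0 s.
Node shift per orbit = (6300.0/86166) × 360° = 26.32°.
Equatorial spacing = 26.32 × 111.3 km/° = 2930 km.
At 6° latitude, spacing = 2930 × cos(6°) = 2914 km.

2910 km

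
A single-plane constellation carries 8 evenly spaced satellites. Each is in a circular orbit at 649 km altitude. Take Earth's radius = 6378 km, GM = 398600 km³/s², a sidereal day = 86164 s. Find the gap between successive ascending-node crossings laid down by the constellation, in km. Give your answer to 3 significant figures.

Semi-major axis a = 6378 + 649 = 7027 km. Period T = 2π√(a³/μ) = 2π√(7027³/398600) = 5862.3 s = 97.70 min.
Single-satellite node shift = (5862.3/86164) × 360° = 24.49°.
With 8 satellites evenly phased, successive equator crossings are 24.49/8 = 3.062° apart.
That is 3.062 × 111.3 = 341 km at the equator.

341 km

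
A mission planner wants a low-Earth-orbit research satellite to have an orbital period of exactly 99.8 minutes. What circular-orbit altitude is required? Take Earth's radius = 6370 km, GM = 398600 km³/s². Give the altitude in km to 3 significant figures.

757 km

T = 99.8 min = 5988.0 s.
From T = 2π√(a³/μ): a = (μ T²/4π²)^(1/3) = (398600 × 5988.0² / 4π²)^(1/3) = 7127 km.
Altitude h = a − R = 7127 − 6370 = 757 km.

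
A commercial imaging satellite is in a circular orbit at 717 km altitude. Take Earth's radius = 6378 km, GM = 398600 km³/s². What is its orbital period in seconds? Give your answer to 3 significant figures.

5950 seconds

Semi-major axis a = 6378 + 717 = 7095 km. Period T = 2π√(a³/μ) = 2π√(7095³/398600) = 5947.6 s = 99.13 min.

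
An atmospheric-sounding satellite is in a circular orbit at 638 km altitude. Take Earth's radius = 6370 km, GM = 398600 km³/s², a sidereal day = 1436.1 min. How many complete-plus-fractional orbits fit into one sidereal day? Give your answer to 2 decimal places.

14.76

Semi-major axis a = 6370 + 638 = 7008 km. Period T = 2π√(a³/μ) = 2π√(7008³/398600) = 5838.5 s = 97.31 min.
Orbits per sidereal day = 86166 / 5838.5 = 14.758.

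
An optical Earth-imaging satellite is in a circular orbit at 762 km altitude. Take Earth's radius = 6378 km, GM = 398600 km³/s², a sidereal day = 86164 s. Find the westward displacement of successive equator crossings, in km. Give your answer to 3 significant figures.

2790 km

Semi-major axis a = 6378 + 762 = 7140 km. Period T = 2π√(a³/μ) = 2π√(7140³/398600) = 6004.2 s = 100.07 min.
During one orbit Earth rotates (6004.2 / 86164) × 360° = 25.09°.
At the equator that is 25.09° × (2π·6378/360) km/° = 25.09 × 111.3 = 2793 km.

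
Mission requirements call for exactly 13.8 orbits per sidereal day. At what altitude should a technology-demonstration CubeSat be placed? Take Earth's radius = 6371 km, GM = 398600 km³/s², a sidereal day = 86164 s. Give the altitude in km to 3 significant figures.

958 km

Required period T = 86164 / 13.8 = 6243.8 s.
From T = 2π√(a³/μ): a = (μ T²/4π²)^(1/3) = (398600 × 6243.8² / 4π²)^(1/3) = 7329 km.
Altitude h = a − R = 7329 − 6371 = 958 km.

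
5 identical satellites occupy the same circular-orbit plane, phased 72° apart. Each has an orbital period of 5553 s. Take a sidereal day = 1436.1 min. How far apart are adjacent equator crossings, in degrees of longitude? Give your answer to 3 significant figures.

Single-satellite node shift = (5553.0/86166) × 360° = 23.20°.
With 5 satellites evenly phased, successive equator crossings are 23.20/5 = 4.640° apart.

4.64°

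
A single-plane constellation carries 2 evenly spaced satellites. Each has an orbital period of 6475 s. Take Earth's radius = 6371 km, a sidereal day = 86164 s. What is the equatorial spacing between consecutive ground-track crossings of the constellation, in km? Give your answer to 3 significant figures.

1500 km

Single-satellite node shift = (6475.0/86164) × 360° = 27.05°.
With 2 satellites evenly phased, successive equator crossings are 27.05/2 = 13.527° apart.
That is 13.527 × 111.2 = 1504 km at the equator.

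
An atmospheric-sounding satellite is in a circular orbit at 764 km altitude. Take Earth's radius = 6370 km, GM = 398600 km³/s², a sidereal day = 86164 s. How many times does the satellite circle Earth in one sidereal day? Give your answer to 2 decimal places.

14.37

Semi-major axis a = 6370 + 764 = 7134 km. Period T = 2π√(a³/μ) = 2π√(7134³/398600) = 5996.7 s = 99.94 min.
Orbits per sidereal day = 86164 / 5996.7 = 14.369.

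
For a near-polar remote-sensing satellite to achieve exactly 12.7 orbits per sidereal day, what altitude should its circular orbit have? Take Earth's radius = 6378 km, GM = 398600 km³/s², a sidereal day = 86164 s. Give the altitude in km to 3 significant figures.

Required period T = 86164 / 12.7 = 6784.6 s.
From T = 2π√(a³/μ): a = (μ T²/4π²)^(1/3) = (398600 × 6784.6² / 4π²)^(1/3) = 7746 km.
Altitude h = a − R = 7746 − 6378 = 1368 km.

1370 km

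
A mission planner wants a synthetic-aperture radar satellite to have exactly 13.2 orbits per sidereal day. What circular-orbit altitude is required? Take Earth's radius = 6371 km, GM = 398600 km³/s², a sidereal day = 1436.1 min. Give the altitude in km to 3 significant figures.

Required period T = 86166 / 13.2 = 6527.7 s.
From T = 2π√(a³/μ): a = (μ T²/4π²)^(1/3) = (398600 × 6527.7² / 4π²)^(1/3) = 7549 km.
Altitude h = a − R = 7549 − 6371 = 1178 km.

1180 km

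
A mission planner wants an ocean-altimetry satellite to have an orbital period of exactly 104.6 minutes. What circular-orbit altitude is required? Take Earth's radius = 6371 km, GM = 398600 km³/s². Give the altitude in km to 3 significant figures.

T = 104.6 min = 6276.0 s.
From T = 2π√(a³/μ): a = (μ T²/4π²)^(1/3) = (398600 × 6276.0² / 4π²)^(1/3) = 7354 km.
Altitude h = a − R = 7354 − 6371 = 983 km.

983 km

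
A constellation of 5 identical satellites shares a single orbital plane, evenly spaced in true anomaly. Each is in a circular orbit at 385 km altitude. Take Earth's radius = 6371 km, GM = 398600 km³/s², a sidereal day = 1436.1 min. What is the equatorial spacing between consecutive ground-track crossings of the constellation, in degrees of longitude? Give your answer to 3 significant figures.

Semi-major axis a = 6371 + 385 = 6756 km. Period T = 2π√(a³/μ) = 2π√(6756³/398600) = 5526.4 s = 92.11 min.
Single-satellite node shift = (5526.4/86166) × 360° = 23.09°.
With 5 satellites evenly phased, successive equator crossings are 23.09/5 = 4.618° apart.

4.62°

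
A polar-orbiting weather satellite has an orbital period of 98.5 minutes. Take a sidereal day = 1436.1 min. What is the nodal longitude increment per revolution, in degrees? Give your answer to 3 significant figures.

24.7°

T = 98.5 min = 5910.0 s.
During one orbit Earth rotates (5910.0 / 86166) × 360° = 24.69°.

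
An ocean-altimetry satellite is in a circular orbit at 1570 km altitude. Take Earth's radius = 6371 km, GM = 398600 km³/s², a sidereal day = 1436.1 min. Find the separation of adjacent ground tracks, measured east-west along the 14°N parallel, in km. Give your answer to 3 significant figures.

Semi-major axis a = 6371 + 1570 = 7941 km. Period T = 2π√(a³/μ) = 2π√(7941³/398600) = 7042.5 s = 117.37 min.
Node shift per orbit = (7042.5/86166) × 360° = 29.42°.
Equatorial spacing = 29.42 × 111.2 km/° = 3272 km.
At 14° latitude, spacing = 3272 × cos(14°) = 3175 km.

3170 km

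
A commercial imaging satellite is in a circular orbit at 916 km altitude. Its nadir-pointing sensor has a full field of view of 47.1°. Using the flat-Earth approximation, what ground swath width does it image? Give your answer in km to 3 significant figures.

Half-angle = 47.1°/2 = 23.55°.
Swath width ≈ 2h·tan(θ/2) = 2 × 916 × tan(23.55°) = 798.5 km.

798 km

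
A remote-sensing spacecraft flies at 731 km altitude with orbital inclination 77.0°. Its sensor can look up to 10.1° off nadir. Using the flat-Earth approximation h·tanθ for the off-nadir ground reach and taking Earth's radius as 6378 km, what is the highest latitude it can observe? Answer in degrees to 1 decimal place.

78.2°

For a prograde orbit the ground track reaches latitude ±i = ±77.0°.
Sensor half-swath on the ground ≈ 731·tan(10.1°) = 130 km = 1.17° of latitude.
Maximum observable latitude ≈ 77.0 + 1.17 = 78.2°.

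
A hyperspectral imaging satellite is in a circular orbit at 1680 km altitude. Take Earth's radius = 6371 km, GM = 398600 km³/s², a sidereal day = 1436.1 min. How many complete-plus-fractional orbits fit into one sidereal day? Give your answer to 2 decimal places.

11.99

Semi-major axis a = 6371 + 1680 = 8051 km. Period T = 2π√(a³/μ) = 2π√(8051³/398600) = 7189.3 s = 119.82 min.
Orbits per sidereal day = 86166 / 7189.3 = 11.985.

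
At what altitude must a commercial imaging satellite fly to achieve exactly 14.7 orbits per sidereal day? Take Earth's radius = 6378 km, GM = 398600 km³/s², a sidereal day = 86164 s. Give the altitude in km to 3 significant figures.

648 km

Required period T = 86164 / 14.7 = 5861.5 s.
From T = 2π√(a³/μ): a = (μ T²/4π²)^(1/3) = (398600 × 5861.5² / 4π²)^(1/3) = 7026 km.
Altitude h = a − R = 7026 − 6378 = 648 km.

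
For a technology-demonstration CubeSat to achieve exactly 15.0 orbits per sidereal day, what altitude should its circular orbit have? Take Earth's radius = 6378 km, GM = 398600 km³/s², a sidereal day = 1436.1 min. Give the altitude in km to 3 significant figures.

Required period T = 86166 / 15.0 = 5744.4 s.
From T = 2π√(a³/μ): a = (μ T²/4π²)^(1/3) = (398600 × 5744.4² / 4π²)^(1/3) = 6932 km.
Altitude h = a − R = 6932 − 6378 = 554 km.

554 km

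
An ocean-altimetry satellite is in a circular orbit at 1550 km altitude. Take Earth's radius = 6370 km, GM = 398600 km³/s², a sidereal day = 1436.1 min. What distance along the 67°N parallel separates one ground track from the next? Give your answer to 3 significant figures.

Semi-major axis a = 6370 + 1550 = 7920 km. Period T = 2π√(a³/μ) = 2π√(7920³/398600) = 7014.5 s = 116.91 min.
Node shift per orbit = (7014.5/86166) × 360° = 29.31°.
Equatorial spacing = 29.31 × 111.2 km/° = 3258 km.
At 67° latitude, spacing = 3258 × cos(67°) = 1273 km.

1270 km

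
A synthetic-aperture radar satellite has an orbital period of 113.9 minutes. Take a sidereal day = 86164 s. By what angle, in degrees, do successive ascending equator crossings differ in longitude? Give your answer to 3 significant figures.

T = 113.9 min = 6834.0 s.
During one orbit Earth rotates (6834.0 / 86164) × 360° = 28.55°.

28.6°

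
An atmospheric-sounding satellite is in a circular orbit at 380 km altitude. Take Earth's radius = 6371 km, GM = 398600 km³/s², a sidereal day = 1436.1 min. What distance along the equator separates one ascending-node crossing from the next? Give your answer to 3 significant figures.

2560 km

Semi-major axis a = 6371 + 380 = 6751 km. Period T = 2π√(a³/μ) = 2π√(6751³/398600) = 5520.3 s = 92.01 min.
During one orbit Earth rotates (5520.3 / 86166) × 360° = 23.06°.
At the equator that is 23.06° × (2π·6371/360) km/° = 23.06 × 111.2 = 2565 km.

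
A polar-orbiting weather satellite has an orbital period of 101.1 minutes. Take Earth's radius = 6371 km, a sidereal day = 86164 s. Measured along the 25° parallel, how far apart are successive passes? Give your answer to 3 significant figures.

2550 km

T = 101.1 min = 6066.0 s.
Node shift per orbit = (6066.0/86164) × 360° = 25.34°.
Equatorial spacing = 25.34 × 111.2 km/° = 2818 km.
At 25° latitude, spacing = 2818 × cos(25°) = 2554 km.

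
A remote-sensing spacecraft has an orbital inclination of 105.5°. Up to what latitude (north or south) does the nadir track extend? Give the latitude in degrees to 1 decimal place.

Retrograde orbit: the ground track reaches ±(180° − i) = ±(180 − 105.5) = ±74.5°.

74.5°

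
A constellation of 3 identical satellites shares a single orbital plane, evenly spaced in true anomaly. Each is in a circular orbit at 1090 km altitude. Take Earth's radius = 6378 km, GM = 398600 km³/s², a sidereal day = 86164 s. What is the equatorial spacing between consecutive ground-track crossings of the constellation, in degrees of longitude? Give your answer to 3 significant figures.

8.94°

Semi-major axis a = 6378 + 1090 = 7468 km. Period T = 2π√(a³/μ) = 2π√(7468³/398600) = 6422.7 s = 107.05 min.
Single-satellite node shift = (6422.7/86164) × 360° = 26.83°.
With 3 satellites evenly phased, successive equator crossings are 26.83/3 = 8.945° apart.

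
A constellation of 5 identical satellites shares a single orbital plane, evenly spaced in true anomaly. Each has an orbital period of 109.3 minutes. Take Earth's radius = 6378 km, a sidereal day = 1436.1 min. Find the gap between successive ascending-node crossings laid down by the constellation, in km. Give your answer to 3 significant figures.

T = 109.3 min = 6558.0 s.
Single-satellite node shift = (6558.0/86166) × 360° = 27.40°.
With 5 satellites evenly phased, successive equator crossings are 27.40/5 = 5.480° apart.
That is 5.480 × 111.3 = 610 km at the equator.

610 km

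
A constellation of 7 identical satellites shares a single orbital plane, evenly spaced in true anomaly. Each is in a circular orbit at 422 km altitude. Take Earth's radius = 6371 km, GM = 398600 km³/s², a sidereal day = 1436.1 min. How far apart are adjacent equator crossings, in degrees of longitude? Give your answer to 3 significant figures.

Semi-major axis a = 6371 + 422 = 6793 km. Period T = 2π√(a³/μ) = 2π√(6793³/398600) = 5571.9 s = 92.87 min.
Single-satellite node shift = (5571.9/86166) × 360° = 23.28°.
With 7 satellites evenly phased, successive equator crossings are 23.28/7 = 3.326° apart.

3.33°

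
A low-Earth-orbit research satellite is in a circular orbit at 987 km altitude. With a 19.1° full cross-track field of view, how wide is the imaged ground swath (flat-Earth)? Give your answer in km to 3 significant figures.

Half-angle = 19.1°/2 = 9.55°.
Swath width ≈ 2h·tan(θ/2) = 2 × 987 × tan(9.55°) = 332.1 km.

332 km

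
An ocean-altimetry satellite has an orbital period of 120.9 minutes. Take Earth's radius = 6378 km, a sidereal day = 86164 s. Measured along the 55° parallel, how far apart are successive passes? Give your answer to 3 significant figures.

1940 km

T = 120.9 min = 7254.0 s.
Node shift per orbit = (7254.0/86164) × 360° = 30.31°.
Equatorial spacing = 30.31 × 111.3 km/° = 3374 km.
At 55° latitude, spacing = 3374 × cos(55°) = 1935 km.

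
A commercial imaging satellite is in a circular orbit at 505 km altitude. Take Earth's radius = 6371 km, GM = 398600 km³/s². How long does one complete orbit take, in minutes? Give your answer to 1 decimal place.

Semi-major axis a = 6371 + 505 = 6876 km. Period T = 2π√(a³/μ) = 2π√(6876³/398600) = 5674.3 s = 94.57 min.

94.6 min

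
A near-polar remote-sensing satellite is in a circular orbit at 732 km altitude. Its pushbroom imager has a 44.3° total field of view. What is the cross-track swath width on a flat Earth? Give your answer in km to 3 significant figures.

Half-angle = 44.3°/2 = 22.15°.
Swath width ≈ 2h·tan(θ/2) = 2 × 732 × tan(22.15°) = 596.0 km.

596 km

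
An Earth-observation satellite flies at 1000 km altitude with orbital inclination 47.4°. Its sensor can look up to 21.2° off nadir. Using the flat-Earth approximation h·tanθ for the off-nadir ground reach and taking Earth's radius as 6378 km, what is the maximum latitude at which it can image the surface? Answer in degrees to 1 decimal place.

50.9°

For a prograde orbit the ground track reaches latitude ±i = ±47.4°.
Sensor half-swath on the ground ≈ 1000·tan(21.2°) = 388 km = 3.48° of latitude.
Maximum observable latitude ≈ 47.4 + 3.48 = 50.9°.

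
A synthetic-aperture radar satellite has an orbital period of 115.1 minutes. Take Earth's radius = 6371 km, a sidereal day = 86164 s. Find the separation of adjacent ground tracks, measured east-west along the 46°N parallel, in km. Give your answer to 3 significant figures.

2230 km

T = 115.1 min = 6906.0 s.
Node shift per orbit = (6906.0/86164) × 360° = 28.85°.
Equatorial spacing = 28.85 × 111.2 km/° = 3208 km.
At 46° latitude, spacing = 3208 × cos(46°) = 2229 km.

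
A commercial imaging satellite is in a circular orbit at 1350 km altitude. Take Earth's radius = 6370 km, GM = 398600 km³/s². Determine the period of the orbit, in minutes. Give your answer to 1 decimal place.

Semi-major axis a = 6370 + 1350 = 7720 km. Period T = 2π√(a³/μ) = 2π√(7720³/398600) = 6750.5 s = 112.51 min.

112.5 min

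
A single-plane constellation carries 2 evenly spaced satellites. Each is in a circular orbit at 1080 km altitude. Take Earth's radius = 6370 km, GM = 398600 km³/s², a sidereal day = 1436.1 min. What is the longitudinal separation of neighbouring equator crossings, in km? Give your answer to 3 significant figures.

1490 km

Semi-major axis a = 6370 + 1080 = 7450 km. Period T = 2π√(a³/μ) = 2π√(7450³/398600) = 6399.5 s = 106.66 min.
Single-satellite node shift = (6399.5/86166) × 360° = 26.74°.
With 2 satellites evenly phased, successive equator crossings are 26.74/2 = 13.368° apart.
That is 13.368 × 111.2 = 1486 km at the equator.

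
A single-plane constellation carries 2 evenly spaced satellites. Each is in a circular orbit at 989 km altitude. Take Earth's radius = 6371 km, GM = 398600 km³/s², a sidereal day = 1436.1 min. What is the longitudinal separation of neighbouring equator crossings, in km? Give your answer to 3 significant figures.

Semi-major axis a = 6371 + 989 = 7360 km. Period T = 2π√(a³/μ) = 2π√(7360³/398600) = 6283.9 s = 104.73 min.
Single-satellite node shift = (6283.9/86166) × 360° = 26.25°.
With 2 satellites evenly phased, successive equator crossings are 26.25/2 = 13.127° apart.
That is 13.127 × 111.2 = 1460 km at the equator.

1460 km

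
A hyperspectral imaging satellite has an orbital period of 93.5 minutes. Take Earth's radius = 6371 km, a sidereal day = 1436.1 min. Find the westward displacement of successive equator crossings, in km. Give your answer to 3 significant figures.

2610 km

T = 93.5 min = 5610.0 s.
During one orbit Earth rotates (5610.0 / 86166) × 360° = 23.44°.
At the equator that is 23.44° × (2π·6371/360) km/° = 23.44 × 111.2 = 2606 km.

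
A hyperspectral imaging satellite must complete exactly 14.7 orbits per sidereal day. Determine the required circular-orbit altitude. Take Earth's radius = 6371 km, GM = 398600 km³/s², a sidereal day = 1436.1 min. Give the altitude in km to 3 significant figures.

655 km

Required period T = 86166 / 14.7 = 5861.6 s.
From T = 2π√(a³/μ): a = (μ T²/4π²)^(1/3) = (398600 × 5861.6² / 4π²)^(1/3) = 7026 km.
Altitude h = a − R = 7026 − 6371 = 655 km.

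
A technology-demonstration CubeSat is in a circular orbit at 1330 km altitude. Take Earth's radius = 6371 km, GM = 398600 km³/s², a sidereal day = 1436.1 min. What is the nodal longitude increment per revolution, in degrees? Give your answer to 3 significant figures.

Semi-major axis a = 6371 + 1330 = 7701 km. Period T = 2π√(a³/μ) = 2π√(7701³/398600) = 6725.6 s = 112.09 min.
During one orbit Earth rotates (6725.6 / 86166) × 360° = 28.10°.

28.1°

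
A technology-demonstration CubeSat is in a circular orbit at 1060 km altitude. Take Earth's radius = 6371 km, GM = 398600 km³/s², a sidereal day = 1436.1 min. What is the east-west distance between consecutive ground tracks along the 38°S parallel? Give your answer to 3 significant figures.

2330 km

Semi-major axis a = 6371 + 1060 = 7431 km. Period T = 2π√(a³/μ) = 2π√(7431³/398600) = 6375.0 s = 106.25 min.
Node shift per orbit = (6375.0/86166) × 360° = 26.63°.
Equatorial spacing = 26.63 × 111.2 km/° = 2962 km.
At 38° latitude, spacing = 2962 × cos(38°) = 2334 km.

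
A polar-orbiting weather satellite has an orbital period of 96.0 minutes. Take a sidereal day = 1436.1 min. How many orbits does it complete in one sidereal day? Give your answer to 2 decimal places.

14.96

T = 96.0 min = 5760.0 s.
Orbits per sidereal day = 86166 / 5760.0 = 14.959.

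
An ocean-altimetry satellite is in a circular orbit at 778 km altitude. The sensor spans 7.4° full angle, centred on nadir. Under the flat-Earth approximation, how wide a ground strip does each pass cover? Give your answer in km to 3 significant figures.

Half-angle = 7.4°/2 = 3.7°.
Swath width ≈ 2h·tan(θ/2) = 2 × 778 × tan(3.7°) = 100.6 km.

101 km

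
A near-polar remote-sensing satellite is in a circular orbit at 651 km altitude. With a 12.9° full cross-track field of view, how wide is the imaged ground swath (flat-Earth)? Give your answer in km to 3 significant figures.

147 km

Half-angle = 12.9°/2 = 6.45°.
Swath width ≈ 2h·tan(θ/2) = 2 × 651 × tan(6.45°) = 147.2 km.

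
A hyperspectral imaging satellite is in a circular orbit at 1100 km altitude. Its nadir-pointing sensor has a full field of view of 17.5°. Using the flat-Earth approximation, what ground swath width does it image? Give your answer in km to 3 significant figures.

Half-angle = 17.5°/2 = 8.75°.
Swath width ≈ 2h·tan(θ/2) = 2 × 1100 × tan(8.75°) = 338.6 km.

339 km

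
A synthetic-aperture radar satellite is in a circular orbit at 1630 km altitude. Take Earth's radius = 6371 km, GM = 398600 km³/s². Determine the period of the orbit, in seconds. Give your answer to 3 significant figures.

7120 seconds

Semi-major axis a = 6371 + 1630 = 8001 km. Period T = 2π√(a³/μ) = 2π√(8001³/398600) = 7122.4 s = 118.71 min.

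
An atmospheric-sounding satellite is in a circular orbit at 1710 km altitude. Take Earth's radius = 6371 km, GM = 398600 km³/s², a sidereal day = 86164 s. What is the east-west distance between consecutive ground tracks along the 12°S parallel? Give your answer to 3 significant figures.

Semi-major axis a = 6371 + 1710 = 8081 km. Period T = 2π√(a³/μ) = 2π√(8081³/398600) = 7229.5 s = 120.49 min.
Node shift per orbit = (7229.5/86164) × 360° = 30.21°.
Equatorial spacing = 30.21 × 111.2 km/° = 3359 km.
At 12° latitude, spacing = 3359 × cos(12°) = 3285 km.

3290 km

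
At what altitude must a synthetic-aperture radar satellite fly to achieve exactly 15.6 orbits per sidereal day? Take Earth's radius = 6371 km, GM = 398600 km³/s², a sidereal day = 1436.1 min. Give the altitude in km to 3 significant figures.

383 km

Required period T = 86166 / 15.6 = 5523.5 s.
From T = 2π√(a³/μ): a = (μ T²/4π²)^(1/3) = (398600 × 5523.5² / 4π²)^(1/3) = 6754 km.
Altitude h = a − R = 6754 − 6371 = 383 km.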